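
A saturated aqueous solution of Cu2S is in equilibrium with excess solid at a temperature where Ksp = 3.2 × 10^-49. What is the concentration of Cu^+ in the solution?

[Cu^+] ≈ 8.6 x 10^-17 M

Cu2S(s) <=> 2 Cu^+ + S^2-
Ksp = [Cu^+]^2[S^2-]
Let s = molar solubility. Then [Cu^+] = 2s and [S^2-] = s.
Substituting: Ksp = (2s)^2s = 4s^3
s = (3.2 × 10^-49 / 4)^(1/3) = 4.31 × 10^-17 M
[Cu^+] = 2s = 8.6 × 10^-17 M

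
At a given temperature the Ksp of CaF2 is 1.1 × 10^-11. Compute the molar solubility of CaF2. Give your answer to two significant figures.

1.4 × 10^-4 M

CaF2(s) ⇌ Ca^2+ + 2 F^-
Ksp = [Ca^2+][F^-]^2
With molar solubility s: [Ca^2+] = s, [F^-] = 2s.
Ksp = s(2s)^2 = 4s^3
s = (1.1 × 10^-11 / 4)^(1/3) = 1.4 × 10^-4 M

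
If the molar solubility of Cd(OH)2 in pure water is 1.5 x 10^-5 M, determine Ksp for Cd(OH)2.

Ksp = 1.4 × 10^-14

Cd(OH)2(s) ⇌ Cd^2+(aq) + 2 OH^-(aq)
With molar solubility s: [Cd^2+] = s, [OH^-] = 2s.
Ksp = [Cd^2+][OH^-]^2
So Ksp = s × (2s)^2 = 4s^3
With s = 1.5 x 10^-5: Ksp = 1.4 × 10^-14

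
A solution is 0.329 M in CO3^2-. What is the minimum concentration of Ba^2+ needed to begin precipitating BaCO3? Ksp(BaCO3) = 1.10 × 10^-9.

BaCO3(s) <=> Ba^2+ + CO3^2-
Ksp = [Ba^2+][CO3^2-]
Precipitation begins when Q = Ksp. With [CO3^2-] = 0.329 M:
1.10 × 10^-9 = (0.329) × [Ba^2+]
[Ba^2+] = (1.10 × 10^-9 / 3.29 × 10^-1) = 3.34 x 10^-9 M

3.34 × 10^-9 M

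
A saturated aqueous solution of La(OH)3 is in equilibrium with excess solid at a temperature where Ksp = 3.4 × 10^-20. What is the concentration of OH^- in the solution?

[OH^-] ≈ 1.8 × 10^-5 M

La(OH)3(s) <=> La^3+(aq) + 3 OH^-(aq)
Ksp = [La^3+][OH^-]^3
If s mol/L of La(OH)3 dissolves, [La^3+] = s and [OH^-] = 3s.
So Ksp = s × (3s)^3 = 27s^4
s = (3.4 × 10^-20 / 27)^(1/4) = 5.96 x 10^-6 M
[OH^-] = 3s = 1.8 × 10^-5 M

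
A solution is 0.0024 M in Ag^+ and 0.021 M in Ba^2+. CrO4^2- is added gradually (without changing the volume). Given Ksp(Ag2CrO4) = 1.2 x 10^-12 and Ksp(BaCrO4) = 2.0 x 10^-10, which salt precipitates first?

BaCrO4

Precipitation of each salt starts when its ion product equals its Ksp.
For Ag2CrO4: 1.2 x 10^-12 = (0.0024)^2 × [CrO4^2-]  ⇒  [CrO4^2-] = 2.1 × 10^-7 M.
For BaCrO4: 2.0 x 10^-10 = 0.021 × [CrO4^2-]  ⇒  [CrO4^2-] = 9.5 × 10^-9 M.
The salt with the lower threshold [CrO4^2-] precipitates first: BaCrO4.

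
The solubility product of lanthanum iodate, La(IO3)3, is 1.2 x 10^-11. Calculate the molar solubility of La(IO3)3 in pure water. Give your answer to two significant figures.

8.2 × 10^-4 M

La(IO3)3(s) ⇌ La^3+ + 3 IO3^-
Ksp = [La^3+][IO3^-]^3
Let s = molar solubility. Then [La^3+] = s and [IO3^-] = 3s.
Substituting: Ksp = s(3s)^3 = 27s^4
s^4 = 1.2 x 10^-11 / 27, so s = 8.2 x 10^-4 M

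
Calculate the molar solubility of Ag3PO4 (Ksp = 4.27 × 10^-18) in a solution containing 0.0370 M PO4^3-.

Ag3PO4(s) ⇌ 3 Ag^+ + PO4^3-
Ksp = [Ag^+]^3[PO4^3-]
Let s be the molar solubility in this solution. [Ag^+] = 3s, [PO4^3-] = 0.0370 + s ≈ 0.0370 (common-ion effect: PO4^3- is already 0.0370 M).
Ksp ≈ (3s)^3 × 0.0370
s = 1.62 x 10^-6 M
Check: s = 1.6 x 10^-6 ≪ 0.0370, so the approximation is valid.

1.62 × 10^-6 M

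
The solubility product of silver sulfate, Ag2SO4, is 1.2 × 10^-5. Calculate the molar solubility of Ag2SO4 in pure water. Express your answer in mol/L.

s = 0.014 M

Ag2SO4(s) ⇌ 2 Ag^+(aq) + SO4^2-(aq)
Ksp = [Ag^+]^2[SO4^2-]
For each mole of Ag2SO4 that dissolves: [Ag^+] = 2s, [SO4^2-] = s.
Ksp = (2s)^2s = 4s^3
s^3 = 1.2 × 10^-5 / 4, so s = 1.4 × 10^-2 M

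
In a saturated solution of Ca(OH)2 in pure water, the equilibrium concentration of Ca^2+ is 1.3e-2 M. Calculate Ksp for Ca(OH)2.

Ca(OH)2(s) ⇌ Ca^2+ + 2 OH^-
Stoichiometry gives [OH^-] = (2/1)[Ca^2+] = 2.60 × 10^-2 M.
Ksp = [Ca^2+][OH^-]^2
Ksp = 1.3 × 10^-2 × (2.60 × 10^-2)^2 = 8.8 x 10^-6

Ksp ≈ 8.8e-6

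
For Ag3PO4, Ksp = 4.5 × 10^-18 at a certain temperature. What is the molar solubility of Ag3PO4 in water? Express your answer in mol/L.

s = 2.0 × 10^-5 M

Ag3PO4(s) ⇌ 3 Ag^+(aq) + PO4^3-(aq)
Ksp = [Ag^+]^3[PO4^3-]
With molar solubility s: [Ag^+] = 3s, [PO4^3-] = s.
Ksp = (3s)^3s = 27s^4
Solving, s = (4.5 × 10^-18/27)^(1/4) = 2.0 × 10^-5 M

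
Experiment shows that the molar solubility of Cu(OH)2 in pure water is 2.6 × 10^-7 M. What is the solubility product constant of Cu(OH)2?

7.0 × 10^-20

Cu(OH)2(s) ⇌ Cu^2+ + 2 OH^-
If s mol/L of Cu(OH)2 dissolves, [Cu^2+] = s and [OH^-] = 2s.
Ksp = [Cu^2+][OH^-]^2
So Ksp = s × (2s)^2 = 4s^3
Ksp = 4 × (2.6 × 10^-7)^3 = 7.0 x 10^-20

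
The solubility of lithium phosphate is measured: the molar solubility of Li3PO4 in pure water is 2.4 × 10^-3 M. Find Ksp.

Li3PO4(s) ⇌ 3 Li^+(aq) + PO4^3-(aq)
With molar solubility s: [Li^+] = 3s, [PO4^3-] = s.
Ksp = [Li^+]^3[PO4^3-]
Substituting: Ksp = (3s)^3s = 27s^4
With s = 2.4 × 10^-3: Ksp = 9.0 x 10^-10

9.0e-10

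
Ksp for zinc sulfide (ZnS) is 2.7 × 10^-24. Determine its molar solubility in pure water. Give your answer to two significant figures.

ZnS(s) ⇌ Zn^2+(aq) + S^2-(aq)
Ksp = [Zn^2+][S^2-]
For each mole of ZnS that dissolves: [Zn^2+] = s, [S^2-] = s.
Ksp = (s)(s) = s^2
s = √(2.7 × 10^-24) = 1.6 × 10^-12 M

1.6 x 10^-12 M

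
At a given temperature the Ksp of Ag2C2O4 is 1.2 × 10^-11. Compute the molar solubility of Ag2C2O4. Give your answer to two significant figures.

s ≈ 1.4 × 10^-4 M

Ag2C2O4(s) ⇌ 2 Ag^+(aq) + C2O4^2-(aq)
Ksp = [Ag^+]^2[C2O4^2-]
For each mole of Ag2C2O4 that dissolves: [Ag^+] = 2s, [C2O4^2-] = s.
Ksp = (2s)^2s = 4s^3
s^3 = 1.2 × 10^-11 / 4, so s = 1.4 × 10^-4 M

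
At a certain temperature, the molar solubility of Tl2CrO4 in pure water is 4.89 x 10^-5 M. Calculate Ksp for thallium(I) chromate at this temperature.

4.68e-13

Tl2CrO4(s) ⇌ 2 Tl^+(aq) + CrO4^2-(aq)
If s mol/L of Tl2CrO4 dissolves, [Tl^+] = 2s and [CrO4^2-] = s.
Ksp = [Tl^+]^2[CrO4^2-]
So Ksp = (2s)^2 × s = 4s^3
With s = 4.89 × 10^-5: Ksp = 4.68 × 10^-13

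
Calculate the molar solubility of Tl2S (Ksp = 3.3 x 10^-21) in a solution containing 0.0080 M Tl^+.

5.2e-17 M

Tl2S(s) <=> 2 Tl^+ + S^2-
Ksp = [Tl^+]^2[S^2-]
If s mol/L dissolves here, [Tl^+] = 0.0080 + 2s ≈ 0.0080, [S^2-] = s (common-ion effect: Tl^+ is already 0.0080 M).
Ksp ≈ (0.0080)^2 × s
s = 5.2 x 10^-17 M
Check: 2s = 1.0 × 10^-16 ≪ 0.0080, so the approximation is valid.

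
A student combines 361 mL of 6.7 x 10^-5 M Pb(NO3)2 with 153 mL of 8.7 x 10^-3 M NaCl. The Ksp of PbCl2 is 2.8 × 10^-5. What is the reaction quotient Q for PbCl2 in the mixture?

Q ≈ 3.2e-10

Total volume = 361 + 153 = 514 mL.
[Pb^2+] = 6.7 x 10^-5 × (361/514) = 4.71 x 10^-5 M
[Cl^-] = 8.7 x 10^-3 × (153/514) = 2.59 x 10^-3 M
PbCl2(s) ⇌ Pb^2+(aq) + 2 Cl^-(aq), so Q = [Pb^2+][Cl^-]^2
Q = (4.71 × 10^-5)(2.59 × 10^-3)^2 = 3.2 × 10^-10
Q < Ksp, so no precipitate of PbCl2 forms.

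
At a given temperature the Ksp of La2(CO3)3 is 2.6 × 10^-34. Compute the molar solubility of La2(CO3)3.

7.5e-8 M

La2(CO3)3(s) ⇌ 2 La^3+ + 3 CO3^2-
Ksp = [La^3+]^2[CO3^2-]^3
With molar solubility s: [La^3+] = 2s, [CO3^2-] = 3s.
Substituting: Ksp = (2s)^2(3s)^3 = 108s^5
Solving, s = (2.6 × 10^-34/108)^(1/5) = 7.5 × 10^-8 M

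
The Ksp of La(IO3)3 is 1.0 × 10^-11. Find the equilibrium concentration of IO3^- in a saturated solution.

La(IO3)3(s) <=> La^3+ + 3 IO3^-
Ksp = [La^3+][IO3^-]^3
Let s = molar solubility. Then [La^3+] = s and [IO3^-] = 3s.
Ksp = s(3s)^3 = 27s^4
s = (1.0 × 10^-11 / 27)^(1/4) = 7.80 × 10^-4 M
[IO3^-] = 3s = 2.3 x 10^-3 M

[IO3^-] = 2.3 × 10^-3 M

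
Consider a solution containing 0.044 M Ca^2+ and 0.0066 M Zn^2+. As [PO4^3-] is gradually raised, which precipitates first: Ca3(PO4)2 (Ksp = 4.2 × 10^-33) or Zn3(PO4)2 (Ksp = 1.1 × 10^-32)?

Ca3(PO4)2

Precipitation of each salt starts when its ion product equals its Ksp.
For Ca3(PO4)2: 4.2 × 10^-33 = (0.044)^3 × [PO4^3-]^2  ⇒  [PO4^3-] = 7.0 × 10^-15 M.
For Zn3(PO4)2: 1.1 × 10^-32 = (0.0066)^3 × [PO4^3-]^2  ⇒  [PO4^3-] = 2.0 × 10^-13 M.
The salt with the lower threshold [PO4^3-] precipitates first: Ca3(PO4)2.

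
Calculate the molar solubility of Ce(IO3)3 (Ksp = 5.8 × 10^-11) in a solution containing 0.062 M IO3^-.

Ce(IO3)3(s) ⇌ Ce^3+ + 3 IO3^-
Ksp = [Ce^3+][IO3^-]^3
If s mol/L dissolves here, [Ce^3+] = s, [IO3^-] = 0.062 + 3s ≈ 0.062 (Ksp is small, so little additional dissolves).
Ksp ≈ s × (0.062)^3
s = 2.4 x 10^-7 M
Check: 3s = 7.3 × 10^-7 ≪ 0.062, so the approximation is valid.

s = 2.4e-7 M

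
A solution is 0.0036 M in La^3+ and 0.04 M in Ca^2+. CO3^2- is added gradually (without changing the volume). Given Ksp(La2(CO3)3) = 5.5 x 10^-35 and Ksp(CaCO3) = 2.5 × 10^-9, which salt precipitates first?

Precipitation of each salt starts when its ion product equals its Ksp.
For La2(CO3)3: 5.5 x 10^-35 = (0.0036)^2 × [CO3^2-]^3  ⇒  [CO3^2-] = 1.6 × 10^-10 M.
For CaCO3: 2.5 × 10^-9 = 0.04 × [CO3^2-]  ⇒  [CO3^2-] = 6.3 × 10^-8 M.
The salt with the lower threshold [CO3^2-] precipitates first: La2(CO3)3.

La2(CO3)3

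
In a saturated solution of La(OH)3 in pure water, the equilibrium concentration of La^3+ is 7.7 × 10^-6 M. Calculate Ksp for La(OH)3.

Ksp = 9.5 × 10^-20

La(OH)3(s) <=> La^3+(aq) + 3 OH^-(aq)
Stoichiometry gives [OH^-] = (3/1)[La^3+] = 2.31 × 10^-5 M.
Ksp = [La^3+][OH^-]^3
Ksp = 7.7 x 10^-6 × (2.31 × 10^-5)^3 = 9.5 × 10^-20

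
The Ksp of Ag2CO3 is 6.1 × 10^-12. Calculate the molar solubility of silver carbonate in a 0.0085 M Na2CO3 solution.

Ag2CO3(s) ⇌ 2 Ag^+ + CO3^2-
Ksp = [Ag^+]^2[CO3^2-]
Let s be the molar solubility in this solution. [Ag^+] = 2s, [CO3^2-] = 0.0085 + s ≈ 0.0085 (common-ion effect: CO3^2- is already 0.0085 M).
Ksp ≈ (2s)^2 × 0.0085
s = 1.3 × 10^-5 M
Check: s = 1.3 x 10^-5 ≪ 0.0085, so the approximation is valid.

s = 1.3e-5 M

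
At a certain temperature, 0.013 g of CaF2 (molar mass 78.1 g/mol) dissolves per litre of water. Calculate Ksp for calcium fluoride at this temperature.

1.8e-11

Molar solubility s = (1.3 × 10^-2 g/L) / (78.1 g/mol) = 1.66 × 10^-4 M.
CaF2(s) <=> Ca^2+ + 2 F^-
Let s = molar solubility. Then [Ca^2+] = s and [F^-] = 2s.
Ksp = [Ca^2+][F^-]^2
Substituting: Ksp = s(2s)^2 = 4s^3
With s = 1.66 × 10^-4: Ksp = 1.8 x 10^-11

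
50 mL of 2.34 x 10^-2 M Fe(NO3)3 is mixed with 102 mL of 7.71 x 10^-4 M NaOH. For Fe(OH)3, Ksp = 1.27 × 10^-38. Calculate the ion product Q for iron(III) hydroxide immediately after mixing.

Q ≈ 1.07e-12

Total volume = 50 + 102 = 152 mL.
[Fe^3+] = 2.34 x 10^-2 × (50/152) = 7.697 × 10^-3 M
[OH^-] = 7.71 × 10^-4 × (102/152) = 5.174 x 10^-4 M
Fe(OH)3(s) <=> Fe^3+(aq) + 3 OH^-(aq), so Q = [Fe^3+][OH^-]^3
Q = (7.697 × 10^-3)(5.174 × 10^-4)^3 = 1.07 x 10^-12
Q > Ksp, so Fe(OH)3 will precipitate.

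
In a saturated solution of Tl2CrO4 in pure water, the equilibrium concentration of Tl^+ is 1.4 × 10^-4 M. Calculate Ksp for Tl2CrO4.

Tl2CrO4(s) ⇌ 2 Tl^+ + CrO4^2-
Stoichiometry gives [CrO4^2-] = (1/2)[Tl^+] = 7.00 x 10^-5 M.
Ksp = [Tl^+]^2[CrO4^2-]
Ksp = (1.4 x 10^-4)^2 × 7.00 × 10^-5 = 1.4 × 10^-12

1.4e-12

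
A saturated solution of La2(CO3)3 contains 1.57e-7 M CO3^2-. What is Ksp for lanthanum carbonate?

La2(CO3)3(s) ⇌ 2 La^3+ + 3 CO3^2-
Stoichiometry gives [La^3+] = (2/3)[CO3^2-] = 1.047 x 10^-7 M.
Ksp = [La^3+]^2[CO3^2-]^3
Ksp = (1.047 x 10^-7)^2 × (1.57 × 10^-7)^3 = 4.24 x 10^-35

Ksp ≈ 4.24e-35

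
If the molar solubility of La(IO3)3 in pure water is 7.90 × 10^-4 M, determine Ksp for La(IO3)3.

La(IO3)3(s) ⇌ La^3+ + 3 IO3^-
With molar solubility s: [La^3+] = s, [IO3^-] = 3s.
Ksp = [La^3+][IO3^-]^3
Ksp = s(3s)^3 = 27s^4
Ksp = 27 × (7.90 × 10^-4)^4 = 1.05 × 10^-11

Ksp ≈ 1.05 x 10^-11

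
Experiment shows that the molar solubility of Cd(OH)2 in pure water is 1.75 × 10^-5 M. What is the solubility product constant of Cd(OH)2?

Ksp ≈ 2.14e-14

Cd(OH)2(s) <=> Cd^2+(aq) + 2 OH^-(aq)
For each mole of Cd(OH)2 that dissolves: [Cd^2+] = s, [OH^-] = 2s.
Ksp = [Cd^2+][OH^-]^2
Substituting: Ksp = s(2s)^2 = 4s^3
Ksp = 4 × (1.75 × 10^-5)^3 = 2.14 x 10^-14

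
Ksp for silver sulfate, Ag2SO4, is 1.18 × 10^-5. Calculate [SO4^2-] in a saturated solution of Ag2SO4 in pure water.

[SO4^2-] ≈ 1.43 × 10^-2 M

Ag2SO4(s) ⇌ 2 Ag^+ + SO4^2-
Ksp = [Ag^+]^2[SO4^2-]
Let s = molar solubility. Then [Ag^+] = 2s and [SO4^2-] = s.
Substituting: Ksp = (2s)^2s = 4s^3
s^3 = 1.18 × 10^-5 / 4, so s = 1.434 × 10^-2 M
[SO4^2-] = s = 1.43 x 10^-2 M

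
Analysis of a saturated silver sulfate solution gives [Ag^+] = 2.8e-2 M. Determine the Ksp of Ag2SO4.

Ksp ≈ 1.1 x 10^-5

Ag2SO4(s) ⇌ 2 Ag^+ + SO4^2-
Stoichiometry gives [SO4^2-] = (1/2)[Ag^+] = 1.40 × 10^-2 M.
Ksp = [Ag^+]^2[SO4^2-]
Ksp = (2.8 x 10^-2)^2 × 1.40 × 10^-2 = 1.1 x 10^-5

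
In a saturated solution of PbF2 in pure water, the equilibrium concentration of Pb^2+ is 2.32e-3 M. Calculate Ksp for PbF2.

4.99 x 10^-8

PbF2(s) ⇌ Pb^2+(aq) + 2 F^-(aq)
Stoichiometry gives [F^-] = (2/1)[Pb^2+] = 4.640 × 10^-3 M.
Ksp = [Pb^2+][F^-]^2
Ksp = 2.32 × 10^-3 × (4.640 x 10^-3)^2 = 4.99 x 10^-8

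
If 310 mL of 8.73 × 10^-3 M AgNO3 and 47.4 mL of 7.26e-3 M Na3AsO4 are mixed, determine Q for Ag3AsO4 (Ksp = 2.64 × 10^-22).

Total volume = 310 + 47.4 = 357.4 mL.
[Ag^+] = 8.73 × 10^-3 × (310/357.4) = 7.572 × 10^-3 M
[AsO4^3-] = 7.26 x 10^-3 × (47.4/357.4) = 9.629 × 10^-4 M
Ag3AsO4(s) <=> 3 Ag^+ + AsO4^3-, so Q = [Ag^+]^3[AsO4^3-]
Q = (7.572 x 10^-3)^3(9.629 × 10^-4) = 4.18 × 10^-10
Q > Ksp, so Ag3AsO4 will precipitate.

4.18 x 10^-10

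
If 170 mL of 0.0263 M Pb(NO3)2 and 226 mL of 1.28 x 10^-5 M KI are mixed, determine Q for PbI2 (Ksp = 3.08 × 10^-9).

Total volume = 170 + 226 = 396 mL.
[Pb^2+] = 2.63 × 10^-2 × (170/396) = 1.129 × 10^-2 M
[I^-] = 1.28 x 10^-5 × (226/396) = 7.305 × 10^-6 M
PbI2(s) <=> Pb^2+ + 2 I^-, so Q = [Pb^2+][I^-]^2
Q = (1.129 × 10^-2)(7.305 x 10^-6)^2 = 6.02 × 10^-13
Q < Ksp, so no precipitate of PbI2 forms.

Q = 6.02e-13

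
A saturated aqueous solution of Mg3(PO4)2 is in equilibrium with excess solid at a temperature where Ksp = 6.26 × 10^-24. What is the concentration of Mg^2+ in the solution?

[Mg^2+] = 2.69e-5 M

Mg3(PO4)2(s) ⇌ 3 Mg^2+ + 2 PO4^3-
Ksp = [Mg^2+]^3[PO4^3-]^2
With molar solubility s: [Mg^2+] = 3s, [PO4^3-] = 2s.
Ksp = (3s)^3(2s)^2 = 108s^5
s = (6.26 × 10^-24 / 108)^(1/5) = 8.967 x 10^-6 M
[Mg^2+] = 3s = 2.69 x 10^-5 M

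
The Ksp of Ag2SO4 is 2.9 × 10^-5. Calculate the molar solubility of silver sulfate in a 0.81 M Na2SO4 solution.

s = 3.0 x 10^-3 M

Ag2SO4(s) <=> 2 Ag^+(aq) + SO4^2-(aq)
Ksp = [Ag^+]^2[SO4^2-]
Let s be the molar solubility in this solution. [Ag^+] = 2s, [SO4^2-] = 0.81 + s ≈ 0.81 (common-ion effect: SO4^2- is already 0.81 M).
Ksp ≈ (2s)^2 × 0.81
s = 3.0 × 10^-3 M
Check: s = 3.0 x 10^-3 ≪ 0.81, so the approximation is valid.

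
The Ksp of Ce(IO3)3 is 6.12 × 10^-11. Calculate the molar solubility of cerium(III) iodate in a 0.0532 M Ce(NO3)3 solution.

Ce(IO3)3(s) ⇌ Ce^3+(aq) + 3 IO3^-(aq)
Ksp = [Ce^3+][IO3^-]^3
Let s = moles of Ce(IO3)3 that dissolve per litre. [Ce^3+] = 0.0532 + s ≈ 0.0532, [IO3^-] = 3s (Ksp is small, so little additional dissolves).
Ksp ≈ 0.0532 × (3s)^3
s = 3.49 × 10^-4 M
Check: s = 3.5 × 10^-4 ≪ 0.0532, so the approximation is valid.

s = 3.49e-4 M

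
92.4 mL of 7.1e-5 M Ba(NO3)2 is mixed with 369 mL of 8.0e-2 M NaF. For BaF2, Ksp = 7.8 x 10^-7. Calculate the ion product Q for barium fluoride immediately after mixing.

Total volume = 92.4 + 369 = 461.4 mL.
[Ba^2+] = 7.1 × 10^-5 × (92.4/461.4) = 1.42 x 10^-5 M
[F^-] = 8.0 x 10^-2 × (369/461.4) = 6.40 × 10^-2 M
BaF2(s) ⇌ Ba^2+(aq) + 2 F^-(aq), so Q = [Ba^2+][F^-]^2
Q = (1.42 × 10^-5)(6.40 x 10^-2)^2 = 5.8 x 10^-8
Q < Ksp, so no precipitate of BaF2 forms.

5.8e-8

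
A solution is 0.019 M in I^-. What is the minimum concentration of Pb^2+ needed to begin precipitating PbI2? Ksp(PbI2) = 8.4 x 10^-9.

[Pb^2+] = 2.3e-5 M

PbI2(s) ⇌ Pb^2+ + 2 I^-
Ksp = [Pb^2+][I^-]^2
Precipitation begins when Q = Ksp. With [I^-] = 0.019 M:
8.4 x 10^-9 = (0.019)^2 × [Pb^2+]
[Pb^2+] = (8.4 x 10^-9 / 3.61 x 10^-4) = 2.3 × 10^-5 M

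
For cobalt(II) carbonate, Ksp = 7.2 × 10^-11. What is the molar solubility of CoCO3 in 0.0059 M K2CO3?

s = 1.2e-8 M

CoCO3(s) ⇌ Co^2+ + CO3^2-
Ksp = [Co^2+][CO3^2-]
Let s = moles of CoCO3 that dissolve per litre. [Co^2+] = s, [CO3^2-] = 0.0059 + s ≈ 0.0059 (common-ion effect: CO3^2- is already 0.0059 M).
Ksp ≈ s × 0.0059
s = 1.2 x 10^-8 M
Check: s = 1.2 × 10^-8 ≪ 0.0059, so the approximation is valid.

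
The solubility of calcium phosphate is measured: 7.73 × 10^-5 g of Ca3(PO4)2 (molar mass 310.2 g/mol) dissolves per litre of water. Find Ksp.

Molar solubility s = (7.73 × 10^-5 g/L) / (310.2 g/mol) = 2.492 × 10^-7 M.
Ca3(PO4)2(s) ⇌ 3 Ca^2+(aq) + 2 PO4^3-(aq)
Let s = molar solubility. Then [Ca^2+] = 3s and [PO4^3-] = 2s.
Ksp = [Ca^2+]^3[PO4^3-]^2
Ksp = (3s)^3(2s)^2 = 108s^5
Ksp = 108 × (2.492 x 10^-7)^5 = 1.04 × 10^-31

1.04 × 10^-31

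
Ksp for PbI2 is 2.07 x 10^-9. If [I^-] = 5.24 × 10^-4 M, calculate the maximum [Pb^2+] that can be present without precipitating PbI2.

[Pb^2+] ≈ 7.54 x 10^-3 M

PbI2(s) ⇌ Pb^2+ + 2 I^-
Ksp = [Pb^2+][I^-]^2
Precipitation begins when Q = Ksp. With [I^-] = 5.24 × 10^-4 M:
2.07 x 10^-9 = (5.24 × 10^-4)^2 × [Pb^2+]
[Pb^2+] = (2.07 x 10^-9 / 2.746 × 10^-7) = 7.54 × 10^-3 M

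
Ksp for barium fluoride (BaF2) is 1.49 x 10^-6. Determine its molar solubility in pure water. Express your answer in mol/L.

BaF2(s) ⇌ Ba^2+ + 2 F^-
Ksp = [Ba^2+][F^-]^2
With molar solubility s: [Ba^2+] = s, [F^-] = 2s.
Ksp = s(2s)^2 = 4s^3
s^3 = 1.49 x 10^-6 / 4, so s = 7.20 × 10^-3 M

7.20e-3 M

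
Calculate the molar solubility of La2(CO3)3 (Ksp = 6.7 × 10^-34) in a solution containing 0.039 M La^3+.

s = 2.5 × 10^-11 M

La2(CO3)3(s) <=> 2 La^3+(aq) + 3 CO3^2-(aq)
Ksp = [La^3+]^2[CO3^2-]^3
Let s = moles of La2(CO3)3 that dissolve per litre. [La^3+] = 0.039 + 2s ≈ 0.039, [CO3^2-] = 3s (Ksp is small, so little additional dissolves).
Ksp ≈ (0.039)^2 × (3s)^3
s = 2.5 × 10^-11 M
Check: 2s = 5.1 × 10^-11 ≪ 0.039, so the approximation is valid.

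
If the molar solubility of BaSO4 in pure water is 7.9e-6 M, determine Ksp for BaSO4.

BaSO4(s) <=> Ba^2+ + SO4^2-
If s mol/L of BaSO4 dissolves, [Ba^2+] = s and [SO4^2-] = s.
Ksp = [Ba^2+][SO4^2-]
Ksp = s × s = s^2
With s = 7.9 x 10^-6: Ksp = 6.2 × 10^-11

6.2 × 10^-11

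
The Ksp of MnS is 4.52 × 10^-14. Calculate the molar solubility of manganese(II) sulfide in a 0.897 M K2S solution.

MnS(s) <=> Mn^2+ + S^2-
Ksp = [Mn^2+][S^2-]
Let s be the molar solubility in this solution. [Mn^2+] = s, [S^2-] = 0.897 + s ≈ 0.897 (since S^2- from K2S dominates).
Ksp ≈ s × 0.897
s = 5.04 x 10^-14 M
Check: s = 5.0 × 10^-14 ≪ 0.897, so the approximation is valid.

5.04 x 10^-14 M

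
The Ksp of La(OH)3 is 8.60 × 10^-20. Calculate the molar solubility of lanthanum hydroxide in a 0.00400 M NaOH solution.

La(OH)3(s) ⇌ La^3+(aq) + 3 OH^-(aq)
Ksp = [La^3+][OH^-]^3
Let s be the molar solubility in this solution. [La^3+] = s, [OH^-] = 0.00400 + 3s ≈ 0.00400 (common-ion effect: OH^- is already 0.00400 M).
Ksp ≈ s × (0.00400)^3
s = 1.34 × 10^-12 M
Check: 3s = 4.0 × 10^-12 ≪ 0.00400, so the approximation is valid.

s ≈ 1.34e-12 M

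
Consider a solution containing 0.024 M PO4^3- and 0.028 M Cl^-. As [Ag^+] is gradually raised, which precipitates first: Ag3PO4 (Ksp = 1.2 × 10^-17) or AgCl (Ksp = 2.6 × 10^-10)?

Each salt begins to precipitate when Q = Ksp, i.e. when [Ag^+] reaches its threshold.
For Ag3PO4: 1.2 × 10^-17 = 0.024 × [Ag^+]^3  ⇒  [Ag^+] = 7.9 × 10^-6 M.
For AgCl: 2.6 × 10^-10 = 0.028 × [Ag^+]  ⇒  [Ag^+] = 9.3 x 10^-9 M.
The salt with the lower threshold [Ag^+] precipitates first: AgCl.

AgCl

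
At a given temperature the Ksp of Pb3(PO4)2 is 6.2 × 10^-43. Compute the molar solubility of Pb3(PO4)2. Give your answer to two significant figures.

s = 1.4e-9 M

Pb3(PO4)2(s) ⇌ 3 Pb^2+ + 2 PO4^3-
Ksp = [Pb^2+]^3[PO4^3-]^2
Let s = molar solubility. Then [Pb^2+] = 3s and [PO4^3-] = 2s.
Substituting: Ksp = (3s)^3(2s)^2 = 108s^5
s = (6.2 × 10^-43 / 108)^(1/5) = 1.4 × 10^-9 M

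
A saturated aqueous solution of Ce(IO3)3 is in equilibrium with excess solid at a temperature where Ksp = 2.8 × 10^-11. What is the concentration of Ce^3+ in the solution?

[Ce^3+] = 1.0 x 10^-3 M

Ce(IO3)3(s) <=> Ce^3+(aq) + 3 IO3^-(aq)
Ksp = [Ce^3+][IO3^-]^3
If s mol/L of Ce(IO3)3 dissolves, [Ce^3+] = s and [IO3^-] = 3s.
Substituting: Ksp = s(3s)^3 = 27s^4
s = (2.8 × 10^-11 / 27)^(1/4) = 1.01 x 10^-3 M
[Ce^3+] = s = 1.0 × 10^-3 M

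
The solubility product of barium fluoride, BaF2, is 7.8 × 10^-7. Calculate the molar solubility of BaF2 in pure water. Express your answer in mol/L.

BaF2(s) <=> Ba^2+(aq) + 2 F^-(aq)
Ksp = [Ba^2+][F^-]^2
Let s = molar solubility. Then [Ba^2+] = s and [F^-] = 2s.
Ksp = s(2s)^2 = 4s^3
s^3 = 7.8 × 10^-7 / 4, so s = 5.8 × 10^-3 M

5.8 x 10^-3 M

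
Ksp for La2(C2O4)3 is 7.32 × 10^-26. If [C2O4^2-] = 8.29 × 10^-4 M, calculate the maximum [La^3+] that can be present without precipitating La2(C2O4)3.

[La^3+] ≈ 1.13 × 10^-8 M

La2(C2O4)3(s) <=> 2 La^3+(aq) + 3 C2O4^2-(aq)
Ksp = [La^3+]^2[C2O4^2-]^3
Precipitation begins when Q = Ksp. With [C2O4^2-] = 8.29 × 10^-4 M:
7.32 × 10^-26 = (8.29 × 10^-4)^3 × [La^3+]^2
[La^3+] = (7.32 × 10^-26 / 5.697 × 10^-10)^(1/2) = 1.13 × 10^-8 M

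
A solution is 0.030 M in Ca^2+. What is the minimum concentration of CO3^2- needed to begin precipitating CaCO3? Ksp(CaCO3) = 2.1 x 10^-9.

CaCO3(s) ⇌ Ca^2+(aq) + CO3^2-(aq)
Ksp = [Ca^2+][CO3^2-]
Precipitation begins when Q = Ksp. With [Ca^2+] = 0.030 M:
2.1 x 10^-9 = (0.030) × [CO3^2-]
[CO3^2-] = (2.1 x 10^-9 / 3.0 × 10^-2) = 7.0 x 10^-8 M

7.0 × 10^-8 M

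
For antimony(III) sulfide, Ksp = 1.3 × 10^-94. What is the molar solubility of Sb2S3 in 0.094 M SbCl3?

s = 8.2 × 10^-32 M

Sb2S3(s) ⇌ 2 Sb^3+(aq) + 3 S^2-(aq)
Ksp = [Sb^3+]^2[S^2-]^3
Let s be the molar solubility in this solution. [Sb^3+] = 0.094 + 2s ≈ 0.094, [S^2-] = 3s (Ksp is small, so little additional dissolves).
Ksp ≈ (0.094)^2 × (3s)^3
s = 8.2 x 10^-32 M
Check: 2s = 1.6 × 10^-31 ≪ 0.094, so the approximation is valid.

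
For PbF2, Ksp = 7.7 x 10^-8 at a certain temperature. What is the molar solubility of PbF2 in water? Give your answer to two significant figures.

PbF2(s) ⇌ Pb^2+ + 2 F^-
Ksp = [Pb^2+][F^-]^2
Let s = molar solubility. Then [Pb^2+] = s and [F^-] = 2s.
Substituting: Ksp = s(2s)^2 = 4s^3
Solving, s = (7.7 x 10^-8/4)^(1/3) = 2.7 x 10^-3 M

s = 2.7 x 10^-3 M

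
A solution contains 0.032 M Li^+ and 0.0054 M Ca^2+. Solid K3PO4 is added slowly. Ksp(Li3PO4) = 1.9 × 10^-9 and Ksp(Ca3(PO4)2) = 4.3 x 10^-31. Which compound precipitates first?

Ca3(PO4)2

Precipitation of each salt starts when its ion product equals its Ksp.
For Li3PO4: 1.9 × 10^-9 = (0.032)^3 × [PO4^3-]  ⇒  [PO4^3-] = 5.8 × 10^-5 M.
For Ca3(PO4)2: 4.3 x 10^-31 = (0.0054)^3 × [PO4^3-]^2  ⇒  [PO4^3-] = 1.7 x 10^-12 M.
The salt with the lower threshold [PO4^3-] precipitates first: Ca3(PO4)2.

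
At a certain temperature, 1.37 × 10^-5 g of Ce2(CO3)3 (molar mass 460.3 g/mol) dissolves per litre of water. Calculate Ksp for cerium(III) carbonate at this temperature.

Molar solubility s = (1.37 x 10^-5 g/L) / (460.3 g/mol) = 2.976 x 10^-8 M.
Ce2(CO3)3(s) <=> 2 Ce^3+(aq) + 3 CO3^2-(aq)
For each mole of Ce2(CO3)3 that dissolves: [Ce^3+] = 2s, [CO3^2-] = 3s.
Ksp = [Ce^3+]^2[CO3^2-]^3
Ksp = (2s)^2(3s)^3 = 108s^5
With s = 2.976 × 10^-8: Ksp = 2.52 × 10^-36

2.52 × 10^-36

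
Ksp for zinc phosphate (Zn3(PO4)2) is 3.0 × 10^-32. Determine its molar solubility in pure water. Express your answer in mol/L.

1.9 x 10^-7 M

Zn3(PO4)2(s) ⇌ 3 Zn^2+(aq) + 2 PO4^3-(aq)
Ksp = [Zn^2+]^3[PO4^3-]^2
For each mole of Zn3(PO4)2 that dissolves: [Zn^2+] = 3s, [PO4^3-] = 2s.
Ksp = (3s)^3(2s)^2 = 108s^5
Solving, s = (3.0 × 10^-32/108)^(1/5) = 1.9 × 10^-7 M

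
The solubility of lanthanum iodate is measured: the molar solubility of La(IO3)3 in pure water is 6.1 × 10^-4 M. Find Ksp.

Ksp ≈ 3.7 x 10^-12

La(IO3)3(s) <=> La^3+(aq) + 3 IO3^-(aq)
Let s = molar solubility. Then [La^3+] = s and [IO3^-] = 3s.
Ksp = [La^3+][IO3^-]^3
Ksp = s(3s)^3 = 27s^4
Ksp = 27 × (6.1 × 10^-4)^4 = 3.7 × 10^-12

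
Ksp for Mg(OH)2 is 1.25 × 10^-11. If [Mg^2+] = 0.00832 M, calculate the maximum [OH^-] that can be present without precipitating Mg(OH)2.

Mg(OH)2(s) ⇌ Mg^2+(aq) + 2 OH^-(aq)
Ksp = [Mg^2+][OH^-]^2
Precipitation begins when Q = Ksp. With [Mg^2+] = 0.00832 M:
1.25 × 10^-11 = (0.00832) × [OH^-]^2
[OH^-] = (1.25 × 10^-11 / 8.32 x 10^-3)^(1/2) = 3.88 x 10^-5 M

3.88e-5 M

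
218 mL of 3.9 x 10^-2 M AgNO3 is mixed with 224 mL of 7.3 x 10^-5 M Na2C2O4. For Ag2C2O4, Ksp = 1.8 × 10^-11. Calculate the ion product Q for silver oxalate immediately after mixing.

Q ≈ 1.4 × 10^-8

Total volume = 218 + 224 = 442 mL.
[Ag^+] = 3.9 x 10^-2 × (218/442) = 1.92 × 10^-2 M
[C2O4^2-] = 7.3 × 10^-5 × (224/442) = 3.70 x 10^-5 M
Ag2C2O4(s) <=> 2 Ag^+(aq) + C2O4^2-(aq), so Q = [Ag^+]^2[C2O4^2-]
Q = (1.92 × 10^-2)^2(3.70 × 10^-5) = 1.4 x 10^-8
Q > Ksp, so Ag2C2O4 will precipitate.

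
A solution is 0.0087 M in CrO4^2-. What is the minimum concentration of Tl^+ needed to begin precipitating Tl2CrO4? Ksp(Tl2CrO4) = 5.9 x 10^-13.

[Tl^+] = 8.2 x 10^-6 M

Tl2CrO4(s) ⇌ 2 Tl^+ + CrO4^2-
Ksp = [Tl^+]^2[CrO4^2-]
Precipitation begins when Q = Ksp. With [CrO4^2-] = 0.0087 M:
5.9 x 10^-13 = (0.0087) × [Tl^+]^2
[Tl^+] = (5.9 x 10^-13 / 8.7 × 10^-3)^(1/2) = 8.2 x 10^-6 M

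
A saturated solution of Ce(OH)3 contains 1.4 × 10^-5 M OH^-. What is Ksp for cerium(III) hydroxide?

Ksp ≈ 1.3 x 10^-20

Ce(OH)3(s) ⇌ Ce^3+ + 3 OH^-
Stoichiometry gives [Ce^3+] = (1/3)[OH^-] = 4.67 x 10^-6 M.
Ksp = [Ce^3+][OH^-]^3
Ksp = 4.67 × 10^-6 × (1.4 x 10^-5)^3 = 1.3 × 10^-20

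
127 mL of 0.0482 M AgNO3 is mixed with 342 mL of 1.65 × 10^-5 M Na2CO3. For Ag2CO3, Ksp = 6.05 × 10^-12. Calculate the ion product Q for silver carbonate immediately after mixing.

Q ≈ 2.05e-9

Total volume = 127 + 342 = 469 mL.
[Ag^+] = 4.82 × 10^-2 × (127/469) = 1.305 x 10^-2 M
[CO3^2-] = 1.65 x 10^-5 × (342/469) = 1.203 × 10^-5 M
Ag2CO3(s) ⇌ 2 Ag^+ + CO3^2-, so Q = [Ag^+]^2[CO3^2-]
Q = (1.305 x 10^-2)^2(1.203 × 10^-5) = 2.05 x 10^-9
Q > Ksp, so Ag2CO3 will precipitate.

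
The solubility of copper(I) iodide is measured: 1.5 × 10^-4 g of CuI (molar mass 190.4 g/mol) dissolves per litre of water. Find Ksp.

6.2 × 10^-13

Molar solubility s = (1.5 × 10^-4 g/L) / (190.4 g/mol) = 7.88 × 10^-7 M.
CuI(s) <=> Cu^+(aq) + I^-(aq)
With molar solubility s: [Cu^+] = s, [I^-] = s.
Ksp = [Cu^+][I^-]
Ksp = (s)(s) = s^2
Ksp = (7.88 x 10^-7)^2 = 6.2 × 10^-13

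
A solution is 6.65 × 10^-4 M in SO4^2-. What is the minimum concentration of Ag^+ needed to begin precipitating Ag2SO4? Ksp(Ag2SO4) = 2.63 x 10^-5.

0.199 M

Ag2SO4(s) <=> 2 Ag^+ + SO4^2-
Ksp = [Ag^+]^2[SO4^2-]
Precipitation begins when Q = Ksp. With [SO4^2-] = 6.65 × 10^-4 M:
2.63 x 10^-5 = (6.65 × 10^-4) × [Ag^+]^2
[Ag^+] = (2.63 x 10^-5 / 6.65 x 10^-4)^(1/2) = 1.99 × 10^-1 M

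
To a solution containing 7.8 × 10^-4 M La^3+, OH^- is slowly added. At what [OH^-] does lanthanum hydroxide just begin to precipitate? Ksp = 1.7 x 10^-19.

6.0e-6 M

La(OH)3(s) <=> La^3+ + 3 OH^-
Ksp = [La^3+][OH^-]^3
Precipitation begins when Q = Ksp. With [La^3+] = 7.8 × 10^-4 M:
1.7 x 10^-19 = (7.8 × 10^-4) × [OH^-]^3
[OH^-] = (1.7 x 10^-19 / 7.8 × 10^-4)^(1/3) = 6.0 × 10^-6 M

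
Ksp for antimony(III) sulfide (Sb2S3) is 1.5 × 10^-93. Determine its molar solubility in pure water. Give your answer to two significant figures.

1.1 × 10^-19 M

Sb2S3(s) <=> 2 Sb^3+(aq) + 3 S^2-(aq)
Ksp = [Sb^3+]^2[S^2-]^3
Let s = molar solubility. Then [Sb^3+] = 2s and [S^2-] = 3s.
Substituting: Ksp = (2s)^2(3s)^3 = 108s^5
s = (1.5 × 10^-93 / 108)^(1/5) = 1.1 x 10^-19 M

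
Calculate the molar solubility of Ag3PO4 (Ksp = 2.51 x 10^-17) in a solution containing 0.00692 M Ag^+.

s = 7.57e-11 M

Ag3PO4(s) ⇌ 3 Ag^+ + PO4^3-
Ksp = [Ag^+]^3[PO4^3-]
If s mol/L dissolves here, [Ag^+] = 0.00692 + 3s ≈ 0.00692, [PO4^3-] = s (common-ion effect: Ag^+ is already 0.00692 M).
Ksp ≈ (0.00692)^3 × s
s = 7.57 × 10^-11 M
Check: 3s = 2.3 × 10^-10 ≪ 0.00692, so the approximation is valid.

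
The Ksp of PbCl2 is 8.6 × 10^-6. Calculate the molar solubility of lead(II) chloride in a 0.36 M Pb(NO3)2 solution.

PbCl2(s) ⇌ Pb^2+(aq) + 2 Cl^-(aq)
Ksp = [Pb^2+][Cl^-]^2
If s mol/L dissolves here, [Pb^2+] = 0.36 + s ≈ 0.36, [Cl^-] = 2s (Ksp is small, so little additional dissolves).
Ksp ≈ 0.36 × (2s)^2
s = 2.4 × 10^-3 M
Check: s = 2.4 × 10^-3 ≪ 0.36, so the approximation is valid.

s ≈ 2.4 × 10^-3 M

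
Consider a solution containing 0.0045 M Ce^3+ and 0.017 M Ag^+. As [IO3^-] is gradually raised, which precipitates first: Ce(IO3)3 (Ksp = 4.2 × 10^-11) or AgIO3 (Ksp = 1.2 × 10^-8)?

AgIO3

Precipitation of each salt starts when its ion product equals its Ksp.
For Ce(IO3)3: 4.2 × 10^-11 = 0.0045 × [IO3^-]^3  ⇒  [IO3^-] = 2.1 x 10^-3 M.
For AgIO3: 1.2 × 10^-8 = 0.017 × [IO3^-]  ⇒  [IO3^-] = 7.1 × 10^-7 M.
The salt with the lower threshold [IO3^-] precipitates first: AgIO3.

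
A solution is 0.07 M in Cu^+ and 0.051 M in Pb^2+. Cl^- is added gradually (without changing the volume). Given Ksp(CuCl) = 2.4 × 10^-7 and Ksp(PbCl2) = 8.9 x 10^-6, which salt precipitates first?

CuCl

Precipitation of each salt starts when its ion product equals its Ksp.
For CuCl: 2.4 × 10^-7 = 0.07 × [Cl^-]  ⇒  [Cl^-] = 3.4 × 10^-6 M.
For PbCl2: 8.9 x 10^-6 = 0.051 × [Cl^-]^2  ⇒  [Cl^-] = 1.3 × 10^-2 M.
The salt with the lower threshold [Cl^-] precipitates first: CuCl.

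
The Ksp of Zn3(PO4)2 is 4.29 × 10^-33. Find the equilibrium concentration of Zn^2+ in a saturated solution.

Zn3(PO4)2(s) ⇌ 3 Zn^2+ + 2 PO4^3-
Ksp = [Zn^2+]^3[PO4^3-]^2
Let s = molar solubility. Then [Zn^2+] = 3s and [PO4^3-] = 2s.
So Ksp = (3s)^3 × (2s)^2 = 108s^5
s^5 = 4.29 × 10^-33 / 108, so s = 1.318 × 10^-7 M
[Zn^2+] = 3s = 3.95 × 10^-7 M

[Zn^2+] = 3.95 × 10^-7 M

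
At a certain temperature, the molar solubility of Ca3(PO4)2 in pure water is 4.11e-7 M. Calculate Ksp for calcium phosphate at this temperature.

Ca3(PO4)2(s) <=> 3 Ca^2+(aq) + 2 PO4^3-(aq)
If s mol/L of Ca3(PO4)2 dissolves, [Ca^2+] = 3s and [PO4^3-] = 2s.
Ksp = [Ca^2+]^3[PO4^3-]^2
Ksp = (3s)^3(2s)^2 = 108s^5
Ksp = 108 × (4.11 × 10^-7)^5 = 1.27 x 10^-30

Ksp = 1.27 × 10^-30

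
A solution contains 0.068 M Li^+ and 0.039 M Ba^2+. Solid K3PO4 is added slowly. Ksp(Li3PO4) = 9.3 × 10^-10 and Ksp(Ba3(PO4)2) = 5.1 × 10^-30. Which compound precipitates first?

Each salt begins to precipitate when Q = Ksp, i.e. when [PO4^3-] reaches its threshold.
For Li3PO4: 9.3 × 10^-10 = (0.068)^3 × [PO4^3-]  ⇒  [PO4^3-] = 3.0 × 10^-6 M.
For Ba3(PO4)2: 5.1 × 10^-30 = (0.039)^3 × [PO4^3-]^2  ⇒  [PO4^3-] = 2.9 x 10^-13 M.
The salt with the lower threshold [PO4^3-] precipitates first: Ba3(PO4)2.

Ba3(PO4)2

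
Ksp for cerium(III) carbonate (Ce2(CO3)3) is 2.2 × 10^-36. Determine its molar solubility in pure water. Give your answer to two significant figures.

s ≈ 2.9e-8 M

Ce2(CO3)3(s) <=> 2 Ce^3+(aq) + 3 CO3^2-(aq)
Ksp = [Ce^3+]^2[CO3^2-]^3
With molar solubility s: [Ce^3+] = 2s, [CO3^2-] = 3s.
Substituting: Ksp = (2s)^2(3s)^3 = 108s^5
Solving, s = (2.2 × 10^-36/108)^(1/5) = 2.9 x 10^-8 M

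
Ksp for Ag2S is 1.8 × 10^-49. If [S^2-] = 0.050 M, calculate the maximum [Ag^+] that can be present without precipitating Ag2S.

[Ag^+] ≈ 1.9 × 10^-24 M

Ag2S(s) ⇌ 2 Ag^+(aq) + S^2-(aq)
Ksp = [Ag^+]^2[S^2-]
Precipitation begins when Q = Ksp. With [S^2-] = 0.050 M:
1.8 × 10^-49 = (0.050) × [Ag^+]^2
[Ag^+] = (1.8 × 10^-49 / 5.0 × 10^-2)^(1/2) = 1.9 × 10^-24 M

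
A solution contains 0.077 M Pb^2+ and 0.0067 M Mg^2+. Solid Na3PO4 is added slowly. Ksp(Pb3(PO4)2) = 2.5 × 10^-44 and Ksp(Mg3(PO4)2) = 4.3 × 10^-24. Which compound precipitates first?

Precipitation of each salt starts when its ion product equals its Ksp.
For Pb3(PO4)2: 2.5 × 10^-44 = (0.077)^3 × [PO4^3-]^2  ⇒  [PO4^3-] = 7.4 × 10^-21 M.
For Mg3(PO4)2: 4.3 × 10^-24 = (0.0067)^3 × [PO4^3-]^2  ⇒  [PO4^3-] = 3.8 × 10^-9 M.
The salt with the lower threshold [PO4^3-] precipitates first: Pb3(PO4)2.

Pb3(PO4)2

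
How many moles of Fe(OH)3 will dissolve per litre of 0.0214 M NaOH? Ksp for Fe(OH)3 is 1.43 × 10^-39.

Fe(OH)3(s) <=> Fe^3+(aq) + 3 OH^-(aq)
Ksp = [Fe^3+][OH^-]^3
Let s be the molar solubility in this solution. [Fe^3+] = s, [OH^-] = 0.0214 + 3s ≈ 0.0214 (Ksp is small, so little additional dissolves).
Ksp ≈ s × (0.0214)^3
s = 1.46 × 10^-34 M
Check: 3s = 4.4 x 10^-34 ≪ 0.0214, so the approximation is valid.

s = 1.46e-34 M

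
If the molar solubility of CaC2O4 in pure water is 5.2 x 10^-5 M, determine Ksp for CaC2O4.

Ksp = 2.7e-9

CaC2O4(s) ⇌ Ca^2+ + C2O4^2-
If s mol/L of CaC2O4 dissolves, [Ca^2+] = s and [C2O4^2-] = s.
Ksp = [Ca^2+][C2O4^2-]
Ksp = s × s = s^2
Ksp = (5.2 × 10^-5)^2 = 2.7 x 10^-9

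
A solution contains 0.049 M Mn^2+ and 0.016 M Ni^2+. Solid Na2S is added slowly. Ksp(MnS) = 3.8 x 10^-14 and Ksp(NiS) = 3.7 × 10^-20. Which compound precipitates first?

NiS

Precipitation of each salt starts when its ion product equals its Ksp.
For MnS: 3.8 x 10^-14 = 0.049 × [S^2-]  ⇒  [S^2-] = 7.8 x 10^-13 M.
For NiS: 3.7 × 10^-20 = 0.016 × [S^2-]  ⇒  [S^2-] = 2.3 x 10^-18 M.
The salt with the lower threshold [S^2-] precipitates first: NiS.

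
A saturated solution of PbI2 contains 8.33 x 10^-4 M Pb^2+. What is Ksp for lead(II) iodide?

PbI2(s) ⇌ Pb^2+ + 2 I^-
Stoichiometry gives [I^-] = (2/1)[Pb^2+] = 1.666 × 10^-3 M.
Ksp = [Pb^2+][I^-]^2
Ksp = 8.33 × 10^-4 × (1.666 x 10^-3)^2 = 2.31 × 10^-9

Ksp ≈ 2.31 × 10^-9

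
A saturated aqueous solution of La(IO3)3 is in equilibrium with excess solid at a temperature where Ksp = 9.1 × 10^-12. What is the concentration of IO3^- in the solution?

[IO3^-] ≈ 2.3 × 10^-3 M

La(IO3)3(s) ⇌ La^3+ + 3 IO3^-
Ksp = [La^3+][IO3^-]^3
For each mole of La(IO3)3 that dissolves: [La^3+] = s, [IO3^-] = 3s.
Ksp = s(3s)^3 = 27s^4
s^4 = 9.1 × 10^-12 / 27, so s = 7.62 × 10^-4 M
[IO3^-] = 3s = 2.3 × 10^-3 M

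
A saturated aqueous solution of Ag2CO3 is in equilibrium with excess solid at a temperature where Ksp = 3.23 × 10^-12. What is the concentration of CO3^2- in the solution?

Ag2CO3(s) <=> 2 Ag^+ + CO3^2-
Ksp = [Ag^+]^2[CO3^2-]
Let s = molar solubility. Then [Ag^+] = 2s and [CO3^2-] = s.
Ksp = (2s)^2s = 4s^3
s^3 = 3.23 × 10^-12 / 4, so s = 9.312 x 10^-5 M
[CO3^2-] = s = 9.31 x 10^-5 M

[CO3^2-] = 9.31 x 10^-5 M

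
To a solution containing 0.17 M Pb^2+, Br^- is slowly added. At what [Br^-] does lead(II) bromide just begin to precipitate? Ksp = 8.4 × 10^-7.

PbBr2(s) ⇌ Pb^2+(aq) + 2 Br^-(aq)
Ksp = [Pb^2+][Br^-]^2
Precipitation begins when Q = Ksp. With [Pb^2+] = 0.17 M:
8.4 × 10^-7 = (0.17) × [Br^-]^2
[Br^-] = (8.4 × 10^-7 / 1.7 x 10^-1)^(1/2) = 2.2 × 10^-3 M

[Br^-] ≈ 2.2 × 10^-3 M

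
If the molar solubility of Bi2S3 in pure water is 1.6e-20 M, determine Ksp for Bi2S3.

1.1e-97

Bi2S3(s) ⇌ 2 Bi^3+(aq) + 3 S^2-(aq)
For each mole of Bi2S3 that dissolves: [Bi^3+] = 2s, [S^2-] = 3s.
Ksp = [Bi^3+]^2[S^2-]^3
Ksp = (2s)^2(3s)^3 = 108s^5
With s = 1.6 × 10^-20: Ksp = 1.1 × 10^-97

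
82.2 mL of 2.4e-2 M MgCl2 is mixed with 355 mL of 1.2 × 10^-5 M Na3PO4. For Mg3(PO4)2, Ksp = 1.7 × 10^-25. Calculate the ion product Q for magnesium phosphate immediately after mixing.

Total volume = 82.2 + 355 = 437.2 mL.
[Mg^2+] = 2.4 x 10^-2 × (82.2/437.2) = 4.51 × 10^-3 M
[PO4^3-] = 1.2 x 10^-5 × (355/437.2) = 9.74 × 10^-6 M
Mg3(PO4)2(s) ⇌ 3 Mg^2+(aq) + 2 PO4^3-(aq), so Q = [Mg^2+]^3[PO4^3-]^2
Q = (4.51 x 10^-3)^3(9.74 × 10^-6)^2 = 8.7 x 10^-18
Q > Ksp, so Mg3(PO4)2 will precipitate.

Q ≈ 8.7 × 10^-18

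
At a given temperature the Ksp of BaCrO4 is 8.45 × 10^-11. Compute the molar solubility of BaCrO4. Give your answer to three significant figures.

BaCrO4(s) ⇌ Ba^2+(aq) + CrO4^2-(aq)
Ksp = [Ba^2+][CrO4^2-]
For each mole of BaCrO4 that dissolves: [Ba^2+] = s, [CrO4^2-] = s.
Ksp = s × s = s^2
s = √(8.45 × 10^-11) = 9.19 × 10^-6 M

9.19e-6 M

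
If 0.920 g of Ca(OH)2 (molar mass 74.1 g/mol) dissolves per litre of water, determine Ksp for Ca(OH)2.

7.66 x 10^-6

Molar solubility s = (9.20 x 10^-1 g/L) / (74.1 g/mol) = 1.242 × 10^-2 M.
Ca(OH)2(s) ⇌ Ca^2+ + 2 OH^-
If s mol/L of Ca(OH)2 dissolves, [Ca^2+] = s and [OH^-] = 2s.
Ksp = [Ca^2+][OH^-]^2
Ksp = s(2s)^2 = 4s^3
Ksp = 4 × (1.242 x 10^-2)^3 = 7.66 × 10^-6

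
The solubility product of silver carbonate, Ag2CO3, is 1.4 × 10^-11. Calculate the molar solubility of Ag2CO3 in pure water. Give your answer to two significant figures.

s = 1.5e-4 M

Ag2CO3(s) ⇌ 2 Ag^+ + CO3^2-
Ksp = [Ag^+]^2[CO3^2-]
For each mole of Ag2CO3 that dissolves: [Ag^+] = 2s, [CO3^2-] = s.
Ksp = (2s)^2s = 4s^3
s^3 = 1.4 × 10^-11 / 4, so s = 1.5 × 10^-4 M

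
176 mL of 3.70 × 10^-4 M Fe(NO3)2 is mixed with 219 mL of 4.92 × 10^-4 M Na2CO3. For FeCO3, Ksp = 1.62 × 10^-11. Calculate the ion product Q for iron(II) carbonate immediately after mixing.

4.50 x 10^-8

Total volume = 176 + 219 = 395 mL.
[Fe^2+] = 3.70 × 10^-4 × (176/395) = 1.649 × 10^-4 M
[CO3^2-] = 4.92 × 10^-4 × (219/395) = 2.728 × 10^-4 M
FeCO3(s) ⇌ Fe^2+ + CO3^2-, so Q = [Fe^2+][CO3^2-]
Q = (1.649 x 10^-4)(2.728 × 10^-4) = 4.50 x 10^-8
Q > Ksp, so FeCO3 will precipitate.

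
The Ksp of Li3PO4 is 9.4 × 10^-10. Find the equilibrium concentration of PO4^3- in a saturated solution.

[PO4^3-] ≈ 2.4 × 10^-3 M

Li3PO4(s) ⇌ 3 Li^+(aq) + PO4^3-(aq)
Ksp = [Li^+]^3[PO4^3-]
If s mol/L of Li3PO4 dissolves, [Li^+] = 3s and [PO4^3-] = s.
Substituting: Ksp = (3s)^3s = 27s^4
s = (9.4 × 10^-10 / 27)^(1/4) = 2.43 × 10^-3 M
[PO4^3-] = s = 2.4 x 10^-3 M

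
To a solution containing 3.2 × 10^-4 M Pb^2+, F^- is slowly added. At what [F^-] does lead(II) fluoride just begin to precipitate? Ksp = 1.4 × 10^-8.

PbF2(s) <=> Pb^2+ + 2 F^-
Ksp = [Pb^2+][F^-]^2
Precipitation begins when Q = Ksp. With [Pb^2+] = 3.2 × 10^-4 M:
1.4 × 10^-8 = (3.2 × 10^-4) × [F^-]^2
[F^-] = (1.4 × 10^-8 / 3.2 × 10^-4)^(1/2) = 6.6 × 10^-3 M

[F^-] = 6.6e-3 M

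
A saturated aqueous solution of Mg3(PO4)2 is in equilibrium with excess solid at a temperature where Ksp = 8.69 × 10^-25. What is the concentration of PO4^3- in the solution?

Mg3(PO4)2(s) ⇌ 3 Mg^2+(aq) + 2 PO4^3-(aq)
Ksp = [Mg^2+]^3[PO4^3-]^2
With molar solubility s: [Mg^2+] = 3s, [PO4^3-] = 2s.
So Ksp = (3s)^3 × (2s)^2 = 108s^5
s = (8.69 × 10^-25 / 108)^(1/5) = 6.041 x 10^-6 M
[PO4^3-] = 2s = 1.21 × 10^-5 M

[PO4^3-] ≈ 1.21 × 10^-5 M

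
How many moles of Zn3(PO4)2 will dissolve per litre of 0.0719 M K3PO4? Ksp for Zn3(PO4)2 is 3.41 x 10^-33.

2.90 x 10^-11 M

Zn3(PO4)2(s) ⇌ 3 Zn^2+ + 2 PO4^3-
Ksp = [Zn^2+]^3[PO4^3-]^2
Let s = moles of Zn3(PO4)2 that dissolve per litre. [Zn^2+] = 3s, [PO4^3-] = 0.0719 + 2s ≈ 0.0719 (common-ion effect: PO4^3- is already 0.0719 M).
Ksp ≈ (3s)^3 × (0.0719)^2
s = 2.90 × 10^-11 M
Check: 2s = 5.8 x 10^-11 ≪ 0.0719, so the approximation is valid.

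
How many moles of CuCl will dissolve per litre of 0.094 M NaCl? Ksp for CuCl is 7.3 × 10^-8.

CuCl(s) ⇌ Cu^+(aq) + Cl^-(aq)
Ksp = [Cu^+][Cl^-]
If s mol/L dissolves here, [Cu^+] = s, [Cl^-] = 0.094 + s ≈ 0.094 (since Cl^- from NaCl dominates).
Ksp ≈ s × 0.094
s = 7.8 x 10^-7 M
Check: s = 7.8 x 10^-7 ≪ 0.094, so the approximation is valid.

s = 7.8 x 10^-7 M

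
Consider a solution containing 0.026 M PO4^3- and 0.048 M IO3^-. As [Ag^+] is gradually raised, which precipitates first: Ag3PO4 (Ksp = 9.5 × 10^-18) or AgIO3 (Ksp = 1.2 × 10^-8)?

AgIO3

Precipitation of each salt starts when its ion product equals its Ksp.
For Ag3PO4: 9.5 × 10^-18 = 0.026 × [Ag^+]^3  ⇒  [Ag^+] = 7.1 × 10^-6 M.
For AgIO3: 1.2 × 10^-8 = 0.048 × [Ag^+]  ⇒  [Ag^+] = 2.5 × 10^-7 M.
The salt with the lower threshold [Ag^+] precipitates first: AgIO3.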